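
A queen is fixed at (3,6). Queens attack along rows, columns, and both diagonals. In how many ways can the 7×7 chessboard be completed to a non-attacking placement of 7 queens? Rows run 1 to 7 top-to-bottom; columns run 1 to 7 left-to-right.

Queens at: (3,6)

6

Branch on row 1: col 1 → 0; col 2 → 1; col 3 → 2; col 5 → 2; col 7 → 1.
Sum: 0 + 1 + 2 + 2 + 1 = 6.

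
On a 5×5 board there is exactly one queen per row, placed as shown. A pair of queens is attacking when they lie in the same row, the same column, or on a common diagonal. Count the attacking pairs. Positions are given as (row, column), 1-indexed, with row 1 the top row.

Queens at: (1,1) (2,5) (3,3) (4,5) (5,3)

Same column: (2,5)–(4,5) (column 5); (3,3)–(5,3) (column 3).
Same diagonal: (1,1)–(3,3) (|1−3| = |1−3| = 2).
Total attacking pairs: 3.

3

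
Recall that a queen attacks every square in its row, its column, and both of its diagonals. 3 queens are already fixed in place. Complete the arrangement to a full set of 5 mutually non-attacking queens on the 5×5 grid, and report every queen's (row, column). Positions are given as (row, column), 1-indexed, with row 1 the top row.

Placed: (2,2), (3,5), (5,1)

Row 1: attacked by (2,2)→{1,2,3}; (3,5)→{3,5}; (5,1)→{1,5}. Safe: 4. Place at column 4.
Row 4: attacked by (1,4)→{1,4}; (2,2)→{2,4}; (3,5)→{4,5}; (5,1)→{1,2}. Safe: 3. Place at column 3.
Columns [4, 2, 5, 3, 1], r−c [-3, 0, -2, 1, 4], r+c [5, 4, 8, 7, 6] are all distinct, so no two queens attack.

(1,4) (2,2) (3,5) (4,3) (5,1)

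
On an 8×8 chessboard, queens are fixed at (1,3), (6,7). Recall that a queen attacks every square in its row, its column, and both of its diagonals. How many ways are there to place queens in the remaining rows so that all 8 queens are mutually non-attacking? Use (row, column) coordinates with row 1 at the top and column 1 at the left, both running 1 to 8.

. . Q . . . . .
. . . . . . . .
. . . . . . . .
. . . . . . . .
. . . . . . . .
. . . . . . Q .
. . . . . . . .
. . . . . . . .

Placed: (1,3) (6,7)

4

Branch on row 2: col 1 → 0; col 5 → 2; col 6 → 2; col 8 → 0.
Sum: 0 + 2 + 2 + 0 = 4.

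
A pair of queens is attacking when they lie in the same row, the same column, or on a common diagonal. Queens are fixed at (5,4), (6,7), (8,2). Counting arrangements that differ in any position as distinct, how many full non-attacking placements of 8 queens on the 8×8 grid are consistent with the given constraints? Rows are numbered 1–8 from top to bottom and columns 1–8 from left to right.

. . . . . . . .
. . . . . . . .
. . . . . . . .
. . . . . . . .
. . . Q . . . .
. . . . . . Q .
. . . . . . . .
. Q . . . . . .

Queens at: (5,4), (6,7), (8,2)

Branch on row 1: col 1 → 0; col 3 → 1; col 5 → 0; col 6 → 0.
Sum: 0 + 1 + 0 + 0 = 1.

1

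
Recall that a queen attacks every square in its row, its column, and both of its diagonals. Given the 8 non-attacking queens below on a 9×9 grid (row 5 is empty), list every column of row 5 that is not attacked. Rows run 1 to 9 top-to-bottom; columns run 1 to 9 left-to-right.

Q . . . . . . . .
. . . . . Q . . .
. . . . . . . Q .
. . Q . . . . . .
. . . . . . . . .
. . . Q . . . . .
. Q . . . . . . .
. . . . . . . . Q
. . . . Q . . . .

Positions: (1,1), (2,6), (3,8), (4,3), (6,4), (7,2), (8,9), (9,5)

columns 7

(1,1) attacks row 5 at column 1 and diagonals 5.
(2,6) attacks row 5 at column 6 and diagonals 3, 9.
(3,8) attacks row 5 at column 8 and diagonals 6.
(4,3) attacks row 5 at column 3 and diagonals 2, 4.
(6,4) attacks row 5 at column 4 and diagonals 3, 5.
(7,2) attacks row 5 at column 2 and diagonals 4.
(8,9) attacks row 5 at column 9 and diagonals 6.
(9,5) attacks row 5 at column 5 and diagonals 1, 9.
Attacked columns: {1, 2, 3, 4, 5, 6, 8, 9}. Safe: {7}.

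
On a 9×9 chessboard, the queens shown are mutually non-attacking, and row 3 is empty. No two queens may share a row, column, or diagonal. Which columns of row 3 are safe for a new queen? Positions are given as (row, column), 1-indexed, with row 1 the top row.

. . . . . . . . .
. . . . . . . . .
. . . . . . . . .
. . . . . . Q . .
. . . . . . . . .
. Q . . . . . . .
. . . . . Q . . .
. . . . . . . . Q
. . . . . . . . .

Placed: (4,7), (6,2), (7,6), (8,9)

columns 1, 3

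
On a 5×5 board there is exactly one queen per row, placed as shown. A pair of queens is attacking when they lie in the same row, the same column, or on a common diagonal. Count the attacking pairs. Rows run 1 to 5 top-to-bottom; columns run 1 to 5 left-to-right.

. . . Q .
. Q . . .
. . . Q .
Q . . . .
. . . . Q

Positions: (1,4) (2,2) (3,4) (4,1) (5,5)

3

Same column: (1,4)–(3,4) (column 4).
Same diagonal: (1,4)–(4,1) (|1−4| = |4−1| = 3); (2,2)–(5,5) (|2−5| = |2−5| = 3).
Total attacking pairs: 3.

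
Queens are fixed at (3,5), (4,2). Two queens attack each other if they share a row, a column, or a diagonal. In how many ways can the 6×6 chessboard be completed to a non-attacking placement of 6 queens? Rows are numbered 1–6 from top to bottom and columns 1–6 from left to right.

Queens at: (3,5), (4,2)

Branch on row 1: col 1 → 0; col 4 → 1; col 6 → 0.
Sum: 0 + 1 + 0 = 1.

1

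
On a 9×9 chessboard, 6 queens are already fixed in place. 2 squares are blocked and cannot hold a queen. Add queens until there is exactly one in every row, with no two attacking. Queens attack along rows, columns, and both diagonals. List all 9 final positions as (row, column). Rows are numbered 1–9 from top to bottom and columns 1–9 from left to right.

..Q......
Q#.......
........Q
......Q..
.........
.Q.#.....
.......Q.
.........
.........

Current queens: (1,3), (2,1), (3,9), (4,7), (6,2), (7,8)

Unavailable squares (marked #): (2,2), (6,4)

(1,3) (2,1) (3,9) (4,7) (5,5) (6,2) (7,8) (8,6) (9,4)

Row 5: attacked by (1,3)→{3,7}; (2,1)→{1,4}; (3,9)→{7,9}; (4,7)→{6,7,8}; (6,2)→{1,2,3}; (7,8)→{6,8}. Safe: 5. Place at column 5.
Row 8: attacked by (1,3)→{3}; (2,1)→{1,7}; (3,9)→{4,9}; (4,7)→{3,7}; (5,5)→{2,5,8}; (6,2)→{2,4}; (7,8)→{7,8,9}. Safe: 6. Place at column 6.
Row 9: attacked by (1,3)→{3}; (2,1)→{1,8}; (3,9)→{3,9}; (4,7)→{2,7}; (5,5)→{1,5,9}; (6,2)→{2,5}; (7,8)→{6,8}; (8,6)→{5,6,7}. Safe: 4. Place at column 4.
Columns [3, 1, 9, 7, 5, 2, 8, 6, 4], r−c [-2, 1, -6, -3, 0, 4, -1, 2, 5], r+c [4, 3, 12, 11, 10, 8, 15, 14, 13] are all distinct, so no two queens attack.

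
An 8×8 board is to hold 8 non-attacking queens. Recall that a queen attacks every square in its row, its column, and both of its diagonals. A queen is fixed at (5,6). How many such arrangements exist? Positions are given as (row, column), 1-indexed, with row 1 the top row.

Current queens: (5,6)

12

Branch on row 1: col 1 → 0; col 3 → 2; col 4 → 6; col 5 → 0; col 7 → 3; col 8 → 1.
Sum: 0 + 2 + 6 + 0 + 3 + 1 = 12.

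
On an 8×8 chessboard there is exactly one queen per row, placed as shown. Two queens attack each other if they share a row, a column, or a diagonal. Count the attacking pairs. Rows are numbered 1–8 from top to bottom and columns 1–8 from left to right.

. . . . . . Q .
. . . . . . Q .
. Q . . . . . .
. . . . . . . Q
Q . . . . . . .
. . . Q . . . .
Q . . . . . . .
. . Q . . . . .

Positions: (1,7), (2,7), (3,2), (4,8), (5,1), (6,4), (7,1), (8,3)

3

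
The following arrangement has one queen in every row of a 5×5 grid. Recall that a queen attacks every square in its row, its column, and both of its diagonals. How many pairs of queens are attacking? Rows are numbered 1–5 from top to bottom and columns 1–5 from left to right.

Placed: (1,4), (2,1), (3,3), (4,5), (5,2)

All columns are distinct and no two queens satisfy |Δrow| = |Δcol|, so no pair attacks.

0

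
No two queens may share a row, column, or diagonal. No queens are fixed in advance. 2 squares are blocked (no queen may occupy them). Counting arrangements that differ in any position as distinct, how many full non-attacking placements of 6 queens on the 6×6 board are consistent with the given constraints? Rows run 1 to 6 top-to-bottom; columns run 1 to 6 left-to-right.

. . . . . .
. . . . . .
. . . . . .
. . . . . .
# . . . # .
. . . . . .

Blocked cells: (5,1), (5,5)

Branch on row 1: col 1 → 0; col 2 → 1; col 3 → 0; col 4 → 1; col 5 → 1; col 6 → 0.
Sum: 0 + 1 + 0 + 1 + 1 + 0 = 3.

3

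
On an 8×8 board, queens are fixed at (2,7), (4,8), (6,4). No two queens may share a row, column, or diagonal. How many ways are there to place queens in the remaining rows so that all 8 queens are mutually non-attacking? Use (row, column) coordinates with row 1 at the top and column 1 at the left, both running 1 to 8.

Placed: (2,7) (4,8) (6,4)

Branch on row 1: col 1 → 1; col 2 → 1; col 3 → 1.
Sum: 1 + 1 + 1 = 3.

3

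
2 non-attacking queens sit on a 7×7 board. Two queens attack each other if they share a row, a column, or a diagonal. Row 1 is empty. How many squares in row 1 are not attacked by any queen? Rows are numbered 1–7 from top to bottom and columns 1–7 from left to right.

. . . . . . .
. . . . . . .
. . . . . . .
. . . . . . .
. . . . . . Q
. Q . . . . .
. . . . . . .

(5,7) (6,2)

(5,7) attacks row 1 at column 7 and diagonals 3.
(6,2) attacks row 1 at column 2 and diagonals 7.
Attacked columns: {2, 3, 7}. Safe: {1, 4, 5, 6}.

4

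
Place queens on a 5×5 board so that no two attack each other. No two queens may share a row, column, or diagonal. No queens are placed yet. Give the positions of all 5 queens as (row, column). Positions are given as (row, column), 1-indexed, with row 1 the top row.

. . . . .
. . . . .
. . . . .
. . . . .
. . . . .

(1,4) (2,1) (3,3) (4,5) (5,2)

Row 1: Safe: 1, 2, 3, 4, 5. Place at column 4.
Row 2: attacked by (1,4)→{3,4,5}. Safe: 1, 2. Place at column 1.
Row 3: attacked by (1,4)→{2,4}; (2,1)→{1,2}. Safe: 3, 5. Place at column 3.
Row 4: attacked by (1,4)→{1,4}; (2,1)→{1,3}; (3,3)→{2,3,4}. Safe: 5. Place at column 5.
Row 5: attacked by (1,4)→{4}; (2,1)→{1,4}; (3,3)→{1,3,5}; (4,5)→{4,5}. Safe: 2. Place at column 2.
Columns [4, 1, 3, 5, 2], r−c [-3, 1, 0, -1, 3], r+c [5, 3, 6, 9, 7] are all distinct, so no two queens attack.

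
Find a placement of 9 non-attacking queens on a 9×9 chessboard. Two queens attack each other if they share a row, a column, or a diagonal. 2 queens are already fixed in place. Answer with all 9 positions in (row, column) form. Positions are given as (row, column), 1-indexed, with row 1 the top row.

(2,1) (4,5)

Row 1: attacked by (2,1)→{1,2}; (4,5)→{2,5,8}. Safe: 3, 4, 6, 7, 9. Place at column 7.
Row 3: attacked by (1,7)→{5,7,9}; (2,1)→{1,2}; (4,5)→{4,5,6}. Safe: 3, 8. Place at column 8.
Row 5: attacked by (1,7)→{3,7}; (2,1)→{1,4}; (3,8)→{6,8}; (4,5)→{4,5,6}. Safe: 2, 9. Place at column 2.
Row 6: attacked by (1,7)→{2,7}; (2,1)→{1,5}; (3,8)→{5,8}; (4,5)→{3,5,7}; (5,2)→{1,2,3}. Safe: 4, 6, 9. Place at column 9.
Row 7: attacked by (1,7)→{1,7}; (2,1)→{1,6}; (3,8)→{4,8}; (4,5)→{2,5,8}; (5,2)→{2,4}; (6,9)→{8,9}. Safe: 3. Place at column 3.
Row 8: attacked by (1,7)→{7}; (2,1)→{1,7}; (3,8)→{3,8}; (4,5)→{1,5,9}; (5,2)→{2,5}; (6,9)→{7,9}; (7,3)→{2,3,4}. Safe: 6. Place at column 6.
Row 9: attacked by (1,7)→{7}; (2,1)→{1,8}; (3,8)→{2,8}; (4,5)→{5}; (5,2)→{2,6}; (6,9)→{6,9}; (7,3)→{1,3,5}; (8,6)→{5,6,7}. Safe: 4. Place at column 4.
Columns [7, 1, 8, 5, 2, 9, 3, 6, 4], r−c [-6, 1, -5, -1, 3, -3, 4, 2, 5], r+c [8, 3, 11, 9, 7, 15, 10, 14, 13] are all distinct, so no two queens attack.

(1,7) (2,1) (3,8) (4,5) (5,2) (6,9) (7,3) (8,6) (9,4)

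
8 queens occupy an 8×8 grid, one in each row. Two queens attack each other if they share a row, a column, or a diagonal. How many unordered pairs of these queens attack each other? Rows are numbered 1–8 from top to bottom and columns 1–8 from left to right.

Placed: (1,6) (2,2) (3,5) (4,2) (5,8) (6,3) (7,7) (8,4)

Same column: (2,2)–(4,2) (column 2).
Same diagonal: (2,2)–(7,7) (|2−7| = |2−7| = 5).
Total attacking pairs: 2.

2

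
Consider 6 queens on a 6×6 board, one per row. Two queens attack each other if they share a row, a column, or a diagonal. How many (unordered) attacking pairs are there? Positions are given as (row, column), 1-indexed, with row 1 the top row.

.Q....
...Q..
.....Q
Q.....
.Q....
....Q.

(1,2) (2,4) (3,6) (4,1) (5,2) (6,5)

Same column: (1,2)–(5,2) (column 2).
Same diagonal: (4,1)–(5,2) (|4−5| = |1−2| = 1).
Total attacking pairs: 2.

2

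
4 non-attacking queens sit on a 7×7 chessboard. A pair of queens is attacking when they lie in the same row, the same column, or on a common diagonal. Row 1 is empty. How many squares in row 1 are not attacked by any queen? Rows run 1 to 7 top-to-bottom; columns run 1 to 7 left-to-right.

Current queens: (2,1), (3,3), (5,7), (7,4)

1

(2,1) attacks row 1 at column 1 and diagonals 2.
(3,3) attacks row 1 at column 3 and diagonals 1, 5.
(5,7) attacks row 1 at column 7 and diagonals 3.
(7,4) attacks row 1 at column 4.
Attacked columns: {1, 2, 3, 4, 5, 7}. Safe: {6}.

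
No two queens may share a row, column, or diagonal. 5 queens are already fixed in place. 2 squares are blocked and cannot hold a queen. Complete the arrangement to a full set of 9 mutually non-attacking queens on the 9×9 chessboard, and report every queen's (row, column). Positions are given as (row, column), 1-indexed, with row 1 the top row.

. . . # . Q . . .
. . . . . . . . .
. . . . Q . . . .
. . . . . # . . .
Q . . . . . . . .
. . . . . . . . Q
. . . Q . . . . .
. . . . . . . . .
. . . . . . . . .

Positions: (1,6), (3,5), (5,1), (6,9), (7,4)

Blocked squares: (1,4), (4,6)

(1,6) (2,3) (3,5) (4,8) (5,1) (6,9) (7,4) (8,2) (9,7)

Row 2: attacked by (1,6)→{5,6,7}; (3,5)→{4,5,6}; (5,1)→{1,4}; (6,9)→{5,9}; (7,4)→{4,9}. Safe: 2, 3, 8. Place at column 3.
Row 4: attacked by (1,6)→{3,6,9}; (2,3)→{1,3,5}; (3,5)→{4,5,6}; (5,1)→{1,2}; (6,9)→{7,9}; (7,4)→{1,4,7}. Blocked: 6. Safe: 8. Place at column 8.
Row 8: attacked by (1,6)→{6}; (2,3)→{3,9}; (3,5)→{5}; (4,8)→{4,8}; (5,1)→{1,4}; (6,9)→{7,9}; (7,4)→{3,4,5}. Safe: 2. Place at column 2.
Row 9: attacked by (1,6)→{6}; (2,3)→{3}; (3,5)→{5}; (4,8)→{3,8}; (5,1)→{1,5}; (6,9)→{6,9}; (7,4)→{2,4,6}; (8,2)→{1,2,3}. Safe: 7. Place at column 7.
Columns [6, 3, 5, 8, 1, 9, 4, 2, 7], r−c [-5, -1, -2, -4, 4, -3, 3, 6, 2], r+c [7, 5, 8, 12, 6, 15, 11, 10, 16] are all distinct, so no two queens attack.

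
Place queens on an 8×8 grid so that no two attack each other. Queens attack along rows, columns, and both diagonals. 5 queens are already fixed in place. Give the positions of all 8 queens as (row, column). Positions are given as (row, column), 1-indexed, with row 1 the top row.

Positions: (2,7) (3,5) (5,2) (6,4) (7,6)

Row 1: attacked by (2,7)→{6,7,8}; (3,5)→{3,5,7}; (5,2)→{2,6}; (6,4)→{4}; (7,6)→{6}. Safe: 1. Place at column 1.
Row 4: attacked by (1,1)→{1,4}; (2,7)→{5,7}; (3,5)→{4,5,6}; (5,2)→{1,2,3}; (6,4)→{2,4,6}; (7,6)→{3,6}. Safe: 8. Place at column 8.
Row 8: attacked by (1,1)→{1,8}; (2,7)→{1,7}; (3,5)→{5}; (4,8)→{4,8}; (5,2)→{2,5}; (6,4)→{2,4,6}; (7,6)→{5,6,7}. Safe: 3. Place at column 3.
Columns [1, 7, 5, 8, 2, 4, 6, 3], r−c [0, -5, -2, -4, 3, 2, 1, 5], r+c [2, 9, 8, 12, 7, 10, 13, 11] are all distinct, so no two queens attack.

(1,1) (2,7) (3,5) (4,8) (5,2) (6,4) (7,6) (8,3)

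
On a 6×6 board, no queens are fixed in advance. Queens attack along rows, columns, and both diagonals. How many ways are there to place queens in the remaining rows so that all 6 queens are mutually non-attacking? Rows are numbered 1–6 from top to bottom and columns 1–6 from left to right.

4

Branch on row 1: col 1 → 0; col 2 → 1; col 3 → 1; col 4 → 1; col 5 → 1; col 6 → 0.
Sum: 0 + 1 + 1 + 1 + 1 + 0 = 4.
(This is the classic 6-queens count.)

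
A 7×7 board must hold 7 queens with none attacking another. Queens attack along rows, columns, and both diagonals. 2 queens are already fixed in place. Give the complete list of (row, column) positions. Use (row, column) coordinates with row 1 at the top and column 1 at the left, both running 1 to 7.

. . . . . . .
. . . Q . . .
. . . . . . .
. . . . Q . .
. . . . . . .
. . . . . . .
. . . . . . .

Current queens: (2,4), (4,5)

(1,7) (2,4) (3,1) (4,5) (5,2) (6,6) (7,3)

Row 1: attacked by (2,4)→{3,4,5}; (4,5)→{2,5}. Safe: 1, 6, 7. Place at column 7.
Row 3: attacked by (1,7)→{5,7}; (2,4)→{3,4,5}; (4,5)→{4,5,6}. Safe: 1, 2. Place at column 1.
Row 5: attacked by (1,7)→{3,7}; (2,4)→{1,4,7}; (3,1)→{1,3}; (4,5)→{4,5,6}. Safe: 2. Place at column 2.
Row 6: attacked by (1,7)→{2,7}; (2,4)→{4}; (3,1)→{1,4}; (4,5)→{3,5,7}; (5,2)→{1,2,3}. Safe: 6. Place at column 6.
Row 7: attacked by (1,7)→{1,7}; (2,4)→{4}; (3,1)→{1,5}; (4,5)→{2,5}; (5,2)→{2,4}; (6,6)→{5,6,7}. Safe: 3. Place at column 3.
Columns [7, 4, 1, 5, 2, 6, 3], r−c [-6, -2, 2, -1, 3, 0, 4], r+c [8, 6, 4, 9, 7, 12, 10] are all distinct, so no two queens attack.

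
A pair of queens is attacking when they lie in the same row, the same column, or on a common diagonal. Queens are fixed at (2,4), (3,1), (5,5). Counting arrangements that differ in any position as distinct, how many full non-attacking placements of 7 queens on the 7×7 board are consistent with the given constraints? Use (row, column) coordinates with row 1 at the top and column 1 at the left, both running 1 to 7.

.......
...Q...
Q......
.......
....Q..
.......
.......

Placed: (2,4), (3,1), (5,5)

1

Branch on row 1: col 2 → 1; col 6 → 0; col 7 → 0.
Sum: 1 + 0 + 0 = 1.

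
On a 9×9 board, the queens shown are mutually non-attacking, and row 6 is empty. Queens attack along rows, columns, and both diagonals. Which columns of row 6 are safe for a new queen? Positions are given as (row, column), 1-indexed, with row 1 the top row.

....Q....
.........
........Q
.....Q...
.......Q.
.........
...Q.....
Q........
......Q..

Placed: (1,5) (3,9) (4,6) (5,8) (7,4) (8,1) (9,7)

columns 2

(1,5) attacks row 6 at column 5.
(3,9) attacks row 6 at column 9 and diagonals 6.
(4,6) attacks row 6 at column 6 and diagonals 4, 8.
(5,8) attacks row 6 at column 8 and diagonals 7, 9.
(7,4) attacks row 6 at column 4 and diagonals 3, 5.
(8,1) attacks row 6 at column 1 and diagonals 3.
(9,7) attacks row 6 at column 7 and diagonals 4.
Attacked columns: {1, 3, 4, 5, 6, 7, 8, 9}. Safe: {2}.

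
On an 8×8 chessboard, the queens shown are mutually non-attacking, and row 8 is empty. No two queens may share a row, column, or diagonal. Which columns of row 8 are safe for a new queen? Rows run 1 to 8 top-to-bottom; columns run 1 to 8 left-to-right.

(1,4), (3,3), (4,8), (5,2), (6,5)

(1,4) attacks row 8 at column 4.
(3,3) attacks row 8 at column 3 and diagonals 8.
(4,8) attacks row 8 at column 8 and diagonals 4.
(5,2) attacks row 8 at column 2 and diagonals 5.
(6,5) attacks row 8 at column 5 and diagonals 3, 7.
Attacked columns: {2, 3, 4, 5, 7, 8}. Safe: {1, 6}.

columns 1, 6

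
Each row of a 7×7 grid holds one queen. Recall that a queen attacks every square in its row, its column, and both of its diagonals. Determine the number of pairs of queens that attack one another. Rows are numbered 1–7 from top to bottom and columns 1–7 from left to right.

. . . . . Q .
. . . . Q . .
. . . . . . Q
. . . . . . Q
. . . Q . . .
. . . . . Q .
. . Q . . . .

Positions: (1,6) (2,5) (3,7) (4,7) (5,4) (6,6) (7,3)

5

Same column: (1,6)–(6,6) (column 6); (3,7)–(4,7) (column 7).
Same diagonal: (1,6)–(2,5) (|1−2| = |6−5| = 1); (2,5)–(4,7) (|2−4| = |5−7| = 2); (3,7)–(7,3) (|3−7| = |7−3| = 4).
Total attacking pairs: 5.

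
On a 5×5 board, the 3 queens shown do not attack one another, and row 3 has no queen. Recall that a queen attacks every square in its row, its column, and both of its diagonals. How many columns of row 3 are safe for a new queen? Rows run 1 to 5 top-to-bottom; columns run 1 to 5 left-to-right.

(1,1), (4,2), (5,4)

1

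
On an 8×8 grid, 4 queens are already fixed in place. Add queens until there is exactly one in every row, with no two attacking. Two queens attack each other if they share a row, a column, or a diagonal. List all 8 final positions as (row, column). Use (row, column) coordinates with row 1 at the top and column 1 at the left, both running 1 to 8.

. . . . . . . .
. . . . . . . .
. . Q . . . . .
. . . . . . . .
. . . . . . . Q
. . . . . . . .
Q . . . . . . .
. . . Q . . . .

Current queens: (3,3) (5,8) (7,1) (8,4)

(1,2) (2,7) (3,3) (4,6) (5,8) (6,5) (7,1) (8,4)

Row 1: attacked by (3,3)→{1,3,5}; (5,8)→{4,8}; (7,1)→{1,7}; (8,4)→{4}. Safe: 2, 6. Place at column 2.
Row 2: attacked by (1,2)→{1,2,3}; (3,3)→{2,3,4}; (5,8)→{5,8}; (7,1)→{1,6}; (8,4)→{4}. Safe: 7. Place at column 7.
Row 4: attacked by (1,2)→{2,5}; (2,7)→{5,7}; (3,3)→{2,3,4}; (5,8)→{7,8}; (7,1)→{1,4}; (8,4)→{4,8}. Safe: 6. Place at column 6.
Row 6: attacked by (1,2)→{2,7}; (2,7)→{3,7}; (3,3)→{3,6}; (4,6)→{4,6,8}; (5,8)→{7,8}; (7,1)→{1,2}; (8,4)→{2,4,6}. Safe: 5. Place at column 5.
Columns [2, 7, 3, 6, 8, 5, 1, 4], r−c [-1, -5, 0, -2, -3, 1, 6, 4], r+c [3, 9, 6, 10, 13, 11, 8, 12] are all distinct, so no two queens attack.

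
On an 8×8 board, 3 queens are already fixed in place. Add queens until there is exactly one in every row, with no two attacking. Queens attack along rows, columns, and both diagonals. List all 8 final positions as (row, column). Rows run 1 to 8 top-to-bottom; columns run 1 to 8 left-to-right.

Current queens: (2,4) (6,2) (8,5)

Row 1: attacked by (2,4)→{3,4,5}; (6,2)→{2,7}; (8,5)→{5}. Safe: 1, 6, 8. Place at column 8.
Row 3: attacked by (1,8)→{6,8}; (2,4)→{3,4,5}; (6,2)→{2,5}; (8,5)→{5}. Safe: 1, 7. Place at column 1.
Row 4: attacked by (1,8)→{5,8}; (2,4)→{2,4,6}; (3,1)→{1,2}; (6,2)→{2,4}; (8,5)→{1,5}. Safe: 3, 7. Place at column 3.
Row 5: attacked by (1,8)→{4,8}; (2,4)→{1,4,7}; (3,1)→{1,3}; (4,3)→{2,3,4}; (6,2)→{1,2,3}; (8,5)→{2,5,8}. Safe: 6. Place at column 6.
Row 7: attacked by (1,8)→{2,8}; (2,4)→{4}; (3,1)→{1,5}; (4,3)→{3,6}; (5,6)→{4,6,8}; (6,2)→{1,2,3}; (8,5)→{4,5,6}. Safe: 7. Place at column 7.
Columns [8, 4, 1, 3, 6, 2, 7, 5], r−c [-7, -2, 2, 1, -1, 4, 0, 3], r+c [9, 6, 4, 7, 11, 8, 14, 13] are all distinct, so no two queens attack.

(1,8) (2,4) (3,1) (4,3) (5,6) (6,2) (7,7) (8,5)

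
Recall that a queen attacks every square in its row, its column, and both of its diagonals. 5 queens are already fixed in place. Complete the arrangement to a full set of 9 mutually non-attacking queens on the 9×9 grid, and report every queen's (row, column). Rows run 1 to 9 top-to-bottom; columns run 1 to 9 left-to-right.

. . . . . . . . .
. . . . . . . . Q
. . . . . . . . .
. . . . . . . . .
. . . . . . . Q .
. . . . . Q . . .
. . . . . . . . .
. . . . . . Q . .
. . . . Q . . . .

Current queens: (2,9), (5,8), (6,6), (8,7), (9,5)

(1,3) (2,9) (3,4) (4,1) (5,8) (6,6) (7,2) (8,7) (9,5)

Row 1: attacked by (2,9)→{8,9}; (5,8)→{4,8}; (6,6)→{1,6}; (8,7)→{7}; (9,5)→{5}. Safe: 2, 3. Place at column 3.
Row 3: attacked by (1,3)→{1,3,5}; (2,9)→{8,9}; (5,8)→{6,8}; (6,6)→{3,6,9}; (8,7)→{2,7}; (9,5)→{5}. Safe: 4. Place at column 4.
Row 4: attacked by (1,3)→{3,6}; (2,9)→{7,9}; (3,4)→{3,4,5}; (5,8)→{7,8,9}; (6,6)→{4,6,8}; (8,7)→{3,7}; (9,5)→{5}. Safe: 1, 2. Place at column 1.
Row 7: attacked by (1,3)→{3,9}; (2,9)→{4,9}; (3,4)→{4,8}; (4,1)→{1,4}; (5,8)→{6,8}; (6,6)→{5,6,7}; (8,7)→{6,7,8}; (9,5)→{3,5,7}. Safe: 2. Place at column 2.
Columns [3, 9, 4, 1, 8, 6, 2, 7, 5], r−c [-2, -7, -1, 3, -3, 0, 5, 1, 4], r+c [4, 11, 7, 5, 13, 12, 9, 15, 14] are all distinct, so no two queens attack.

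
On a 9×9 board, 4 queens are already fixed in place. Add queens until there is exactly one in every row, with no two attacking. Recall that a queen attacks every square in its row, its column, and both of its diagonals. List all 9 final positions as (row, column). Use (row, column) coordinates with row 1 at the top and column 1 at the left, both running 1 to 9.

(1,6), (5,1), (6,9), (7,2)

Row 2: attacked by (1,6)→{5,6,7}; (5,1)→{1,4}; (6,9)→{5,9}; (7,2)→{2,7}. Safe: 3, 8. Place at column 3.
Row 3: attacked by (1,6)→{4,6,8}; (2,3)→{2,3,4}; (5,1)→{1,3}; (6,9)→{6,9}; (7,2)→{2,6}. Safe: 5, 7. Place at column 7.
Row 4: attacked by (1,6)→{3,6,9}; (2,3)→{1,3,5}; (3,7)→{6,7,8}; (5,1)→{1,2}; (6,9)→{7,9}; (7,2)→{2,5}. Safe: 4. Place at column 4.
Row 8: attacked by (1,6)→{6}; (2,3)→{3,9}; (3,7)→{2,7}; (4,4)→{4,8}; (5,1)→{1,4}; (6,9)→{7,9}; (7,2)→{1,2,3}. Safe: 5. Place at column 5.
Row 9: attacked by (1,6)→{6}; (2,3)→{3}; (3,7)→{1,7}; (4,4)→{4,9}; (5,1)→{1,5}; (6,9)→{6,9}; (7,2)→{2,4}; (8,5)→{4,5,6}. Safe: 8. Place at column 8.
Columns [6, 3, 7, 4, 1, 9, 2, 5, 8], r−c [-5, -1, -4, 0, 4, -3, 5, 3, 1], r+c [7, 5, 10, 8, 6, 15, 9, 13, 17] are all distinct, so no two queens attack.

(1,6) (2,3) (3,7) (4,4) (5,1) (6,9) (7,2) (8,5) (9,8)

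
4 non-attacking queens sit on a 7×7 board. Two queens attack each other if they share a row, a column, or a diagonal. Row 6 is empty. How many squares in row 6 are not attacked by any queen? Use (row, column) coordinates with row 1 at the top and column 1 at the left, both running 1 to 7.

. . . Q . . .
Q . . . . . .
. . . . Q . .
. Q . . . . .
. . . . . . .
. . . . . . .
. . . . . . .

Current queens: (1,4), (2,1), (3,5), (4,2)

3

(1,4) attacks row 6 at column 4.
(2,1) attacks row 6 at column 1 and diagonals 5.
(3,5) attacks row 6 at column 5 and diagonals 2.
(4,2) attacks row 6 at column 2 and diagonals 4.
Attacked columns: {1, 2, 4, 5}. Safe: {3, 6, 7}.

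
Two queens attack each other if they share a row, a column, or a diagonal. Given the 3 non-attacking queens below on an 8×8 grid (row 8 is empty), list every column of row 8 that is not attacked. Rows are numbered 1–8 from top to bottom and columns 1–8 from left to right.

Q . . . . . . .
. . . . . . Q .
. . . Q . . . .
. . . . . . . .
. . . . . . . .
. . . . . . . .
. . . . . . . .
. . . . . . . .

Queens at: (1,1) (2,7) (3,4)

columns 2, 3, 5, 6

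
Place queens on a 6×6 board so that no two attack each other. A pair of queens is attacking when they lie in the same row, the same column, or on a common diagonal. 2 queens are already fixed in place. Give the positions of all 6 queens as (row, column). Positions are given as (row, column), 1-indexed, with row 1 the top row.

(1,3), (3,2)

Row 2: attacked by (1,3)→{2,3,4}; (3,2)→{1,2,3}. Safe: 5, 6. Place at column 6.
Row 4: attacked by (1,3)→{3,6}; (2,6)→{4,6}; (3,2)→{1,2,3}. Safe: 5. Place at column 5.
Row 5: attacked by (1,3)→{3}; (2,6)→{3,6}; (3,2)→{2,4}; (4,5)→{4,5,6}. Safe: 1. Place at column 1.
Row 6: attacked by (1,3)→{3}; (2,6)→{2,6}; (3,2)→{2,5}; (4,5)→{3,5}; (5,1)→{1,2}. Safe: 4. Place at column 4.
Columns [3, 6, 2, 5, 1, 4], r−c [-2, -4, 1, -1, 4, 2], r+c [4, 8, 5, 9, 6, 10] are all distinct, so no two queens attack.

(1,3) (2,6) (3,2) (4,5) (5,1) (6,4)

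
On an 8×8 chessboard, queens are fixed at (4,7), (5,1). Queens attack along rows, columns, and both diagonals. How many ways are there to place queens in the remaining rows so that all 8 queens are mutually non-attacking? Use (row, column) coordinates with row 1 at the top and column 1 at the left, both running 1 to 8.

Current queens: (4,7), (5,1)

3

Branch on row 1: col 2 → 0; col 3 → 2; col 6 → 1; col 8 → 0.
Sum: 0 + 2 + 1 + 0 = 3.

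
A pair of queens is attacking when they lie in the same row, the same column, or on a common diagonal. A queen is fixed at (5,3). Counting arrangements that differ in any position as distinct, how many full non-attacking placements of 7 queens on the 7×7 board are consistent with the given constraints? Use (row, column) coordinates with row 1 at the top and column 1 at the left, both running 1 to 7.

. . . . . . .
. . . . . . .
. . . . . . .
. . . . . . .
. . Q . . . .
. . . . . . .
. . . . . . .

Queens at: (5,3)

Branch on row 1: col 1 → 1; col 2 → 1; col 4 → 1; col 5 → 2; col 6 → 1.
Sum: 1 + 1 + 1 + 2 + 1 = 6.

6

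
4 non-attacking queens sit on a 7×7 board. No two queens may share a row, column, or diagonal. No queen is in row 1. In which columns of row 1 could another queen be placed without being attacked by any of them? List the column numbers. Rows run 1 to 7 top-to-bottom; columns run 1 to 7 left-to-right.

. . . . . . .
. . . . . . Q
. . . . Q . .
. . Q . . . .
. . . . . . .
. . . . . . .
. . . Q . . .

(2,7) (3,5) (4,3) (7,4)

(2,7) attacks row 1 at column 7 and diagonals 6.
(3,5) attacks row 1 at column 5 and diagonals 3, 7.
(4,3) attacks row 1 at column 3 and diagonals 6.
(7,4) attacks row 1 at column 4.
Attacked columns: {3, 4, 5, 6, 7}. Safe: {1, 2}.

columns 1, 2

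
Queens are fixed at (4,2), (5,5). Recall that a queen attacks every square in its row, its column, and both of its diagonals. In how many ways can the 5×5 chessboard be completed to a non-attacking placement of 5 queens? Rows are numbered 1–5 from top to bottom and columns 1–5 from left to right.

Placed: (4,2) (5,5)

Branch on row 1: col 3 → 1; col 4 → 0.
Sum: 1 + 0 = 1.

1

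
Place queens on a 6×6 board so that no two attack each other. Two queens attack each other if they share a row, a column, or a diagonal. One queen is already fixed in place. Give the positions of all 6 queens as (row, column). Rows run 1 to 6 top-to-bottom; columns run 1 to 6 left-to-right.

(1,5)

(1,5) (2,3) (3,1) (4,6) (5,4) (6,2)

Row 2: attacked by (1,5)→{4,5,6}. Safe: 1, 2, 3. Place at column 3.
Row 3: attacked by (1,5)→{3,5}; (2,3)→{2,3,4}. Safe: 1, 6. Place at column 1.
Row 4: attacked by (1,5)→{2,5}; (2,3)→{1,3,5}; (3,1)→{1,2}. Safe: 4, 6. Place at column 6.
Row 5: attacked by (1,5)→{1,5}; (2,3)→{3,6}; (3,1)→{1,3}; (4,6)→{5,6}. Safe: 2, 4. Place at column 4.
Row 6: attacked by (1,5)→{5}; (2,3)→{3}; (3,1)→{1,4}; (4,6)→{4,6}; (5,4)→{3,4,5}. Safe: 2. Place at column 2.
Columns [5, 3, 1, 6, 4, 2], r−c [-4, -1, 2, -2, 1, 4], r+c [6, 5, 4, 10, 9, 8] are all distinct, so no two queens attack.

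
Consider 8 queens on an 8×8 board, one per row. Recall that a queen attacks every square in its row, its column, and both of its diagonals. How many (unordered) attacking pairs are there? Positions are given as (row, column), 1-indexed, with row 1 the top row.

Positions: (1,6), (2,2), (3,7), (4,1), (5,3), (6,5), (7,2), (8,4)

Same column: (2,2)–(7,2) (column 2).
Total attacking pairs: 1.

1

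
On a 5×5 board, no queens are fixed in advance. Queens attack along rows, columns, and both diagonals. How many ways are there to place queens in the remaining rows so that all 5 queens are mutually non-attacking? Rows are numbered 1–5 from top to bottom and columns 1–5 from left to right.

10

Branch on row 1: col 1 → 2; col 2 → 2; col 3 → 2; col 4 → 2; col 5 → 2.
Sum: 2 + 2 + 2 + 2 + 2 = 10.
(This is the classic 5-queens count.)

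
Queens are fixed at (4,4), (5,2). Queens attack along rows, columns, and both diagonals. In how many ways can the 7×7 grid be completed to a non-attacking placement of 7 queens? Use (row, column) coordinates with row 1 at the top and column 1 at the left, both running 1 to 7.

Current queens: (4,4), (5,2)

Branch on row 1: col 3 → 1; col 5 → 1.
Sum: 1 + 1 = 2.

2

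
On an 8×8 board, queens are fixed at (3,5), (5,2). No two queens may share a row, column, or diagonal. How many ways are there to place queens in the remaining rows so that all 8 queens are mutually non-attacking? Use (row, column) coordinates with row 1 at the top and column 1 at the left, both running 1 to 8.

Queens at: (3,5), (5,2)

2

Branch on row 1: col 1 → 1; col 4 → 1; col 8 → 0.
Sum: 1 + 1 + 0 = 2.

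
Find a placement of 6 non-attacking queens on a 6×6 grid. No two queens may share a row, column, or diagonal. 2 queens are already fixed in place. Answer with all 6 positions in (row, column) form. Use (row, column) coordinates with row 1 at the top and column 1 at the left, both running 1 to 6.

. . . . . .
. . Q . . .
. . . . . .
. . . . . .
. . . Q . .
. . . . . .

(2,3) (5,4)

(1,5) (2,3) (3,1) (4,6) (5,4) (6,2)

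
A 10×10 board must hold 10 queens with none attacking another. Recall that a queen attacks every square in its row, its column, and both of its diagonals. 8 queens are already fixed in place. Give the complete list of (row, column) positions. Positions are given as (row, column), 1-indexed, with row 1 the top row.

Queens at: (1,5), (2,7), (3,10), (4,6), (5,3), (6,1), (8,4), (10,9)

(1,5) (2,7) (3,10) (4,6) (5,3) (6,1) (7,8) (8,4) (9,2) (10,9)

Row 7: attacked by (1,5)→{5}; (2,7)→{2,7}; (3,10)→{6,10}; (4,6)→{3,6,9}; (5,3)→{1,3,5}; (6,1)→{1,2}; (8,4)→{3,4,5}; (10,9)→{6,9}. Safe: 8. Place at column 8.
Row 9: attacked by (1,5)→{5}; (2,7)→{7}; (3,10)→{4,10}; (4,6)→{1,6}; (5,3)→{3,7}; (6,1)→{1,4}; (7,8)→{6,8,10}; (8,4)→{3,4,5}; (10,9)→{8,9,10}. Safe: 2. Place at column 2.
Columns [5, 7, 10, 6, 3, 1, 8, 4, 2, 9], r−c [-4, -5, -7, -2, 2, 5, -1, 4, 7, 1], r+c [6, 9, 13, 10, 8, 7, 15, 12, 11, 19] are all distinct, so no two queens attack.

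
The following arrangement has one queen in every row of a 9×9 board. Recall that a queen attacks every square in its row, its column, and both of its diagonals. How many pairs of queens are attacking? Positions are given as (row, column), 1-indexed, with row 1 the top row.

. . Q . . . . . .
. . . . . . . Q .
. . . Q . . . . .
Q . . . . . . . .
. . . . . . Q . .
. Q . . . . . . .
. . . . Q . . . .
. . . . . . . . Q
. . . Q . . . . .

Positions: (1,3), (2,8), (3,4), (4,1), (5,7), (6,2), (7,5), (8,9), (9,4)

4

Same column: (3,4)–(9,4) (column 4).
Same diagonal: (1,3)–(5,7) (|1−5| = |3−7| = 4); (3,4)–(8,9) (|3−8| = |4−9| = 5); (5,7)–(7,5) (|5−7| = |7−5| = 2).
Total attacking pairs: 4.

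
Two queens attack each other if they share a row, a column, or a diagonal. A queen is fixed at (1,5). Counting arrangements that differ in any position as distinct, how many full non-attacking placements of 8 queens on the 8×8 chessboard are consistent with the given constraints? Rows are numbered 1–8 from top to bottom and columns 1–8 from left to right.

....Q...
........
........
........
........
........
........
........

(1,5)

Branch on row 2: col 1 → 3; col 2 → 4; col 3 → 3; col 7 → 6; col 8 → 2.
Sum: 3 + 4 + 3 + 6 + 2 = 18.

18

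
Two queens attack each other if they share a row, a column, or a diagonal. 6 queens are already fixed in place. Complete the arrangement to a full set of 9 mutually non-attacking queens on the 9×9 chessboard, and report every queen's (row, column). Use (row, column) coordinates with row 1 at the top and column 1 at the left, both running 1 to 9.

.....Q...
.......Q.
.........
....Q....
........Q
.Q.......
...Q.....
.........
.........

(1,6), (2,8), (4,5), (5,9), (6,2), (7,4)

Row 3: attacked by (1,6)→{4,6,8}; (2,8)→{7,8,9}; (4,5)→{4,5,6}; (5,9)→{7,9}; (6,2)→{2,5}; (7,4)→{4,8}. Safe: 1, 3. Place at column 1.
Row 8: attacked by (1,6)→{6}; (2,8)→{2,8}; (3,1)→{1,6}; (4,5)→{1,5,9}; (5,9)→{6,9}; (6,2)→{2,4}; (7,4)→{3,4,5}. Safe: 7. Place at column 7.
Row 9: attacked by (1,6)→{6}; (2,8)→{1,8}; (3,1)→{1,7}; (4,5)→{5}; (5,9)→{5,9}; (6,2)→{2,5}; (7,4)→{2,4,6}; (8,7)→{6,7,8}. Safe: 3. Place at column 3.
Columns [6, 8, 1, 5, 9, 2, 4, 7, 3], r−c [-5, -6, 2, -1, -4, 4, 3, 1, 6], r+c [7, 10, 4, 9, 14, 8, 11, 15, 12] are all distinct, so no two queens attack.

(1,6) (2,8) (3,1) (4,5) (5,9) (6,2) (7,4) (8,7) (9,3)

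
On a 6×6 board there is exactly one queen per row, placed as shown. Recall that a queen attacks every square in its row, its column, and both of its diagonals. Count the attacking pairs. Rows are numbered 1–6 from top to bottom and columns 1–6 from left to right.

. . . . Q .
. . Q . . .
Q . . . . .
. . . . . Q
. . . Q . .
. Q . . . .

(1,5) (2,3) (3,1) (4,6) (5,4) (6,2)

0

All columns are distinct and no two queens satisfy |Δrow| = |Δcol|, so no pair attacks.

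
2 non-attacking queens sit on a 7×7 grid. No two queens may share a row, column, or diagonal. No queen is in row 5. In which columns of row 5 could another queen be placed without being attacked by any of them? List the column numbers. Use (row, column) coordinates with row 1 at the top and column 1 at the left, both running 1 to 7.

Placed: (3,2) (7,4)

(3,2) attacks row 5 at column 2 and diagonals 4.
(7,4) attacks row 5 at column 4 and diagonals 2, 6.
Attacked columns: {2, 4, 6}. Safe: {1, 3, 5, 7}.

columns 1, 3, 5, 7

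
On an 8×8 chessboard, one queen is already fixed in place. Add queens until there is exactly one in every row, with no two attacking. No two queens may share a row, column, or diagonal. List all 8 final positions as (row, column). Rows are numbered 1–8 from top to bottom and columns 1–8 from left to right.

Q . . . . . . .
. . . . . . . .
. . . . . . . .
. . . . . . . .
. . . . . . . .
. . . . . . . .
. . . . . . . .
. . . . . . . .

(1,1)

(1,1) (2,5) (3,8) (4,6) (5,3) (6,7) (7,2) (8,4)

Row 2: attacked by (1,1)→{1,2}. Safe: 3, 4, 5, 6, 7, 8. Place at column 5.
Row 3: attacked by (1,1)→{1,3}; (2,5)→{4,5,6}. Safe: 2, 7, 8. Place at column 8.
Row 4: attacked by (1,1)→{1,4}; (2,5)→{3,5,7}; (3,8)→{7,8}. Safe: 2, 6. Place at column 6.
Row 5: attacked by (1,1)→{1,5}; (2,5)→{2,5,8}; (3,8)→{6,8}; (4,6)→{5,6,7}. Safe: 3, 4. Place at column 3.
Row 6: attacked by (1,1)→{1,6}; (2,5)→{1,5}; (3,8)→{5,8}; (4,6)→{4,6,8}; (5,3)→{2,3,4}. Safe: 7. Place at column 7.
Row 7: attacked by (1,1)→{1,7}; (2,5)→{5}; (3,8)→{4,8}; (4,6)→{3,6}; (5,3)→{1,3,5}; (6,7)→{6,7,8}. Safe: 2. Place at column 2.
Row 8: attacked by (1,1)→{1,8}; (2,5)→{5}; (3,8)→{3,8}; (4,6)→{2,6}; (5,3)→{3,6}; (6,7)→{5,7}; (7,2)→{1,2,3}. Safe: 4. Place at column 4.
Columns [1, 5, 8, 6, 3, 7, 2, 4], r−c [0, -3, -5, -2, 2, -1, 5, 4], r+c [2, 7, 11, 10, 8, 13, 9, 12] are all distinct, so no two queens attack.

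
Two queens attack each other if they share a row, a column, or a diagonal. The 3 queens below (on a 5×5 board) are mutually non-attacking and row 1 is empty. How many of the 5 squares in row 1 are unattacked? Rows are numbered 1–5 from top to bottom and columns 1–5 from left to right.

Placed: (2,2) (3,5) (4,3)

(2,2) attacks row 1 at column 2 and diagonals 1, 3.
(3,5) attacks row 1 at column 5 and diagonals 3.
(4,3) attacks row 1 at column 3.
Attacked columns: {1, 2, 3, 5}. Safe: {4}.

1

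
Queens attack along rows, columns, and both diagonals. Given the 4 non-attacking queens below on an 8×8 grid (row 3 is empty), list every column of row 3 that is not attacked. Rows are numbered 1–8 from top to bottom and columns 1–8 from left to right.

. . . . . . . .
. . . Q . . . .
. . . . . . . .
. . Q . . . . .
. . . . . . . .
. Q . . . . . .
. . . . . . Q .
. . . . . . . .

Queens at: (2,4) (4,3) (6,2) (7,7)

columns 1, 6, 8

(2,4) attacks row 3 at column 4 and diagonals 3, 5.
(4,3) attacks row 3 at column 3 and diagonals 2, 4.
(6,2) attacks row 3 at column 2 and diagonals 5.
(7,7) attacks row 3 at column 7 and diagonals 3.
Attacked columns: {2, 3, 4, 5, 7}. Safe: {1, 6, 8}.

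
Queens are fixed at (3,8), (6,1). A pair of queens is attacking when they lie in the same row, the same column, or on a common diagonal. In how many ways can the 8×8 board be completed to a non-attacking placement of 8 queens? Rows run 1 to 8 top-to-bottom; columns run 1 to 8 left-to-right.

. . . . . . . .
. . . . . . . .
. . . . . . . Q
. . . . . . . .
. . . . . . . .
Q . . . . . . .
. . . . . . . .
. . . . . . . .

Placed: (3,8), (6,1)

Branch on row 1: col 2 → 0; col 3 → 1; col 4 → 2; col 5 → 1; col 7 → 1.
Sum: 0 + 1 + 2 + 1 + 1 = 5.

5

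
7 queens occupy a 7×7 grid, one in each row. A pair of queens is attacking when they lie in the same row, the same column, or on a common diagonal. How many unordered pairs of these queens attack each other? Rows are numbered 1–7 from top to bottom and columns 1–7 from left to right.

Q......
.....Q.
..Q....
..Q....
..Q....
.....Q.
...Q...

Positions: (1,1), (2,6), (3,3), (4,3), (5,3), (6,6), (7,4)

Same column: (2,6)–(6,6) (column 6); (3,3)–(4,3) (column 3); (3,3)–(5,3) (column 3); (4,3)–(5,3) (column 3).
Same diagonal: (1,1)–(3,3) (|1−3| = |1−3| = 2); (1,1)–(6,6) (|1−6| = |1−6| = 5); (2,6)–(5,3) (|2−5| = |6−3| = 3); (3,3)–(6,6) (|3−6| = |3−6| = 3).
Total attacking pairs: 8.

8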